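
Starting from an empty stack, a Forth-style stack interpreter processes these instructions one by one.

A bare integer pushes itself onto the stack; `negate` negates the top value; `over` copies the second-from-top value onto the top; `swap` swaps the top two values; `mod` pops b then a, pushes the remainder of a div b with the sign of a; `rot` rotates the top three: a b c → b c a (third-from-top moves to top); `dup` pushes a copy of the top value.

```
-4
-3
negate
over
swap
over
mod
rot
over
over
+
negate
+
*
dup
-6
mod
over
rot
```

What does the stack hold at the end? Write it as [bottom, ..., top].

-4      -4
-3      -4 -3
negate  -4 3
over    -4 3 -4
swap    -4 -4 3
over    -4 -4 3 -4
mod     -4 -4 3
rot     -4 3 -4
over    -4 3 -4 3
over    -4 3 -4 3 -4
+       -4 3 -4 -1
negate  -4 3 -4 1
+       -4 3 -3
*       -4 -9
dup     -4 -9 -9
-6      -4 -9 -9 -6
mod     -4 -9 -3
over    -4 -9 -3 -9
rot     -4 -3 -9 -9

[-4, -3, -9, -9]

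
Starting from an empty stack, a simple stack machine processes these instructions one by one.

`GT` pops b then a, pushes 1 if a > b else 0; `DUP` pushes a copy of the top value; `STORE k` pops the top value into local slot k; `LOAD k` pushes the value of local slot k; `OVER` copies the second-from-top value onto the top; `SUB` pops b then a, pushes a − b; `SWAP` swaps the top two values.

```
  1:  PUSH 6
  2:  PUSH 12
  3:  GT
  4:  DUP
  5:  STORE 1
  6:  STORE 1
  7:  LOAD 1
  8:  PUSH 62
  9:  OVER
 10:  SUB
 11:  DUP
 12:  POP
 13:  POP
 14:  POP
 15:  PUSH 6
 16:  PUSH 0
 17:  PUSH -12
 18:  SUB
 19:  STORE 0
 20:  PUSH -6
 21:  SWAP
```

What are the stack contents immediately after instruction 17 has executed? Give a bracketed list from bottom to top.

PUSH 6   : 6
PUSH 12  : 6 12
GT       : 0
DUP      : 0 0
STORE 1  : 0
STORE 1  : (empty)
LOAD 1   : 0
PUSH 62  : 0 62
OVER     : 0 62 0
SUB      : 0 62
DUP      : 0 62 62
POP      : 0 62
POP      : 0
POP      : (empty)
PUSH 6   : 6
PUSH 0   : 6 0
PUSH -12 : 6 0 -12

[6, 0, -12]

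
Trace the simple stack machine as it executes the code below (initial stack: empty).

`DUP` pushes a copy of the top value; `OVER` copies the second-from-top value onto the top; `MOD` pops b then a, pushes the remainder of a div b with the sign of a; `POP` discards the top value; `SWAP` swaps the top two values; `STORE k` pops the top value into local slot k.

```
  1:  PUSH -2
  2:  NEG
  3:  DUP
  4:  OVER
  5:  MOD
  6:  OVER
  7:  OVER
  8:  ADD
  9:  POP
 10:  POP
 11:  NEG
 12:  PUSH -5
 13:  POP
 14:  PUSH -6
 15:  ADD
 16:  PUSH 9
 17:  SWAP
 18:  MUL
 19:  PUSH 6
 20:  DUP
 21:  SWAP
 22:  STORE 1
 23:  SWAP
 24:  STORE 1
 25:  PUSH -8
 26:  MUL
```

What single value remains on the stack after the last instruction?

PUSH -2 → [-2]
NEG     → [2]
DUP     → [2, 2]
OVER    → [2, 2, 2]
MOD     → [2, 0]
OVER    → [2, 0, 2]
OVER    → [2, 0, 2, 0]
ADD     → [2, 0, 2]
POP     → [2, 0]
POP     → [2]
NEG     → [-2]
PUSH -5 → [-2, -5]
POP     → [-2]
PUSH -6 → [-2, -6]
ADD     → [-8]
PUSH 9  → [-8, 9]
SWAP    → [9, -8]
MUL     → [-72]
PUSH 6  → [-72, 6]
DUP     → [-72, 6, 6]
SWAP    → [-72, 6, 6]
STORE 1 → [-72, 6]
SWAP    → [6, -72]
STORE 1 → [6]
PUSH -8 → [6, -8]
MUL     → [-48]

-48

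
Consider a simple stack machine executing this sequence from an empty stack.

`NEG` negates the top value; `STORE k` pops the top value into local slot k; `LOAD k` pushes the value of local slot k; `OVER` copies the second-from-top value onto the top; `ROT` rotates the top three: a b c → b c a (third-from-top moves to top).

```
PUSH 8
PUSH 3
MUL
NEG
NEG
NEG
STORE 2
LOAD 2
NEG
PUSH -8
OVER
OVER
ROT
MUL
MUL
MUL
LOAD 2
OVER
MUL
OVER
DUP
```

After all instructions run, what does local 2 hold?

-24

PUSH 8  : 8
PUSH 3  : 8 3
MUL     : 24
NEG     : -24
NEG     : 24
NEG     : -24
STORE 2 : (empty)
LOAD 2  : -24
NEG     : 24
PUSH -8 : 24 -8
OVER    : 24 -8 24
OVER    : 24 -8 24 -8
ROT     : 24 24 -8 -8
MUL     : 24 24 64
MUL     : 24 1536
MUL     : 36864
LOAD 2  : 36864 -24
OVER    : 36864 -24 36864
MUL     : 36864 -884736
OVER    : 36864 -884736 36864
DUP     : 36864 -884736 36864 36864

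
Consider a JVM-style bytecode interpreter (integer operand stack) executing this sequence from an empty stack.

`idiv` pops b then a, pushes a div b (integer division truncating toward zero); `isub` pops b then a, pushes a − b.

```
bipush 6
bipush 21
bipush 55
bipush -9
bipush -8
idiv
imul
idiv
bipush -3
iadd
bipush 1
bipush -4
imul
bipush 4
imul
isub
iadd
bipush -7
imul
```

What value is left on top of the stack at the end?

-133

bipush 6   [6]
bipush 21  [6, 21]
bipush 55  [6, 21, 55]
bipush -9  [6, 21, 55, -9]
bipush -8  [6, 21, 55, -9, -8]
idiv       [6, 21, 55, 1]
imul       [6, 21, 55]
idiv       [6, 0]
bipush -3  [6, 0, -3]
iadd       [6, -3]
bipush 1   [6, -3, 1]
bipush -4  [6, -3, 1, -4]
imul       [6, -3, -4]
bipush 4   [6, -3, -4, 4]
imul       [6, -3, -16]
isub       [6, 13]
iadd       [19]
bipush -7  [19, -7]
imul       [-133]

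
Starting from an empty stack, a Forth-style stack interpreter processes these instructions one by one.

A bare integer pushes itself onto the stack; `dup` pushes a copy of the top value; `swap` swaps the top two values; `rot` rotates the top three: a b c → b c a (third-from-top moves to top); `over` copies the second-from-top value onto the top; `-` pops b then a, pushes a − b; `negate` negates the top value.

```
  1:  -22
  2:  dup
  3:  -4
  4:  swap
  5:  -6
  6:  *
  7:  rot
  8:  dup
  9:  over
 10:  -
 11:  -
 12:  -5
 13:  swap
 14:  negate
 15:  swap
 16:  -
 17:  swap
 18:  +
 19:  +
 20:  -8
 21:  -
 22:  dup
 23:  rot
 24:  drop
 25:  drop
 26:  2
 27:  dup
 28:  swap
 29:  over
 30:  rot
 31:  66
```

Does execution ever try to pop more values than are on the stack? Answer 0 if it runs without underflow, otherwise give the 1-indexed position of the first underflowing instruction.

-22    -> -22
dup    -> -22 -22
-4     -> -22 -22 -4
swap   -> -22 -4 -22
-6     -> -22 -4 -22 -6
*      -> -22 -4 132
rot    -> -4 132 -22
dup    -> -4 132 -22 -22
over   -> -4 132 -22 -22 -22
-      -> -4 132 -22 0
-      -> -4 132 -22
-5     -> -4 132 -22 -5
swap   -> -4 132 -5 -22
negate -> -4 132 -5 22
swap   -> -4 132 22 -5
-      -> -4 132 27
swap   -> -4 27 132
+      -> -4 159
+      -> 155
-8     -> 155 -8
-      -> 163
dup    -> 163 163
rot  — needs 3 operands, stack has 2 → underflow

23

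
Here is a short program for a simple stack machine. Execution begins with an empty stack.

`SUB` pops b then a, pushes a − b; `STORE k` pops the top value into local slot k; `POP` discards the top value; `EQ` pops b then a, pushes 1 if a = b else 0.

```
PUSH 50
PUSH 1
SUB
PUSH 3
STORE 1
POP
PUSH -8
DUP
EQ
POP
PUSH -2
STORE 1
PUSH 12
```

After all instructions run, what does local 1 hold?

PUSH 50 -> [50]
PUSH 1  -> [50, 1]
SUB     -> [49]
PUSH 3  -> [49, 3]
STORE 1 -> [49]
POP     -> []
PUSH -8 -> [-8]
DUP     -> [-8, -8]
EQ      -> [1]
POP     -> []
PUSH -2 -> [-2]
STORE 1 -> []
PUSH 12 -> [12]

-2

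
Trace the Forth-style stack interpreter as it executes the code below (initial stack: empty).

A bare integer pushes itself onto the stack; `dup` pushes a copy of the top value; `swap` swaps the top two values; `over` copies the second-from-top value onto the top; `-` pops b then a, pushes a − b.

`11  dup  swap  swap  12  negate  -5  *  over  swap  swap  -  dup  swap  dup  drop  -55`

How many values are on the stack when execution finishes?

5

11      [11]
dup     [11, 11]
swap    [11, 11]
swap    [11, 11]
12      [11, 11, 12]
negate  [11, 11, -12]
-5      [11, 11, -12, -5]
*       [11, 11, 60]
over    [11, 11, 60, 11]
swap    [11, 11, 11, 60]
swap    [11, 11, 60, 11]
-       [11, 11, 49]
dup     [11, 11, 49, 49]
swap    [11, 11, 49, 49]
dup     [11, 11, 49, 49, 49]
drop    [11, 11, 49, 49]
-55     [11, 11, 49, 49, -55]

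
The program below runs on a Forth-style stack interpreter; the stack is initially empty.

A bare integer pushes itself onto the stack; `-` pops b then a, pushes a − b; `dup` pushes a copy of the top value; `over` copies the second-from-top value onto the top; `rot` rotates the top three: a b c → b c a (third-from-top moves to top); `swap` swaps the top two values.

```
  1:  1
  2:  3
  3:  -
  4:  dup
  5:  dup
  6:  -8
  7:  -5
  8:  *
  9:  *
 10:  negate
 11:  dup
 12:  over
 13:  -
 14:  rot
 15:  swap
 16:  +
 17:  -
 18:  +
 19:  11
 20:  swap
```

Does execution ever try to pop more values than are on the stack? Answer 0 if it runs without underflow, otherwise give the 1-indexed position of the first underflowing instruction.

1       1
3       1 3
-       -2
dup     -2 -2
dup     -2 -2 -2
-8      -2 -2 -2 -8
-5      -2 -2 -2 -8 -5
*       -2 -2 -2 40
*       -2 -2 -80
negate  -2 -2 80
dup     -2 -2 80 80
over    -2 -2 80 80 80
-       -2 -2 80 0
rot     -2 80 0 -2
swap    -2 80 -2 0
+       -2 80 -2
-       -2 82
+       80
11      80 11
swap    11 80

0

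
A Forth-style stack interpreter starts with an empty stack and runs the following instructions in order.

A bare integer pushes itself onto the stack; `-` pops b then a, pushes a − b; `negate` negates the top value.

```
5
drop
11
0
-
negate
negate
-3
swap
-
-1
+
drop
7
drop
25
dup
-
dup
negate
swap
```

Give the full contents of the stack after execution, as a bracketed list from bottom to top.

[0, 0]

5       5
drop    (empty)
11      11
0       11 0
-       11
negate  -11
negate  11
-3      11 -3
swap    -3 11
-       -14
-1      -14 -1
+       -15
drop    (empty)
7       7
drop    (empty)
25      25
dup     25 25
-       0
dup     0 0
negate  0 0
swap    0 0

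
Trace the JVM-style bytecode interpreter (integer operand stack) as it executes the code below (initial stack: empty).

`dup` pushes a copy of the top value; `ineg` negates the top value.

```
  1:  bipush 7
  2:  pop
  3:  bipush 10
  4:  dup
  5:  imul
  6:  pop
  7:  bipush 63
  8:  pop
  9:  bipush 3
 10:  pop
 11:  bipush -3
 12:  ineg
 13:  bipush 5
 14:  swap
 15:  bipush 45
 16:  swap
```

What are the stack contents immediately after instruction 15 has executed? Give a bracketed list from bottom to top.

bipush 7  : 7
pop       : (empty)
bipush 10 : 10
dup       : 10 10
imul      : 100
pop       : (empty)
bipush 63 : 63
pop       : (empty)
bipush 3  : 3
pop       : (empty)
bipush -3 : -3
ineg      : 3
bipush 5  : 3 5
swap      : 5 3
bipush 45 : 5 3 45

[5, 3, 45]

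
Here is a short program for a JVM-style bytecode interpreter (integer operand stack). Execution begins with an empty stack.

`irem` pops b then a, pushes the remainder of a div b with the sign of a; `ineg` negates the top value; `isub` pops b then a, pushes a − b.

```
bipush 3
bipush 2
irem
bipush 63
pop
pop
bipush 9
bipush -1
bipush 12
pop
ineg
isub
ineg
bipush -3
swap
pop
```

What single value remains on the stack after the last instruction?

-3

bipush 3   [3]
bipush 2   [3, 2]
irem       [1]
bipush 63  [1, 63]
pop        [1]
pop        []
bipush 9   [9]
bipush -1  [9, -1]
bipush 12  [9, -1, 12]
pop        [9, -1]
ineg       [9, 1]
isub       [8]
ineg       [-8]
bipush -3  [-8, -3]
swap       [-3, -8]
pop        [-3]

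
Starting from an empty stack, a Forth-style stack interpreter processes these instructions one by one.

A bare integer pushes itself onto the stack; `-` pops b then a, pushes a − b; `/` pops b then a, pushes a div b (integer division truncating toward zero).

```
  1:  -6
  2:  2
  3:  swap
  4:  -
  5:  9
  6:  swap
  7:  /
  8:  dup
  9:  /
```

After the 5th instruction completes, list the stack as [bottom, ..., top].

-6   -> [-6]
2    -> [-6, 2]
swap -> [2, -6]
-    -> [8]
9    -> [8, 9]

[8, 9]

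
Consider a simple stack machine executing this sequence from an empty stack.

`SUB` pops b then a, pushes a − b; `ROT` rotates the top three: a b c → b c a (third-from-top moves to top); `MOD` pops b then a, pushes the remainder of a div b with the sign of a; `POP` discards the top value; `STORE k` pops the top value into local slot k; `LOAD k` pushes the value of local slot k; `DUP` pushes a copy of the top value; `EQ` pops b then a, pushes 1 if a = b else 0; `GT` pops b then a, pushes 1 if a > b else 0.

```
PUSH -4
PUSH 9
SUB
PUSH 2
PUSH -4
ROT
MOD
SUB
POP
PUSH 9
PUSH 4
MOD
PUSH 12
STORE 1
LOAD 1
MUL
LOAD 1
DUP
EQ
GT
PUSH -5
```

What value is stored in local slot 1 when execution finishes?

PUSH -4 -> -4
PUSH 9  -> -4 9
SUB     -> -13
PUSH 2  -> -13 2
PUSH -4 -> -13 2 -4
ROT     -> 2 -4 -13
MOD     -> 2 -4
SUB     -> 6
POP     -> (empty)
PUSH 9  -> 9
PUSH 4  -> 9 4
MOD     -> 1
PUSH 12 -> 1 12
STORE 1 -> 1
LOAD 1  -> 1 12
MUL     -> 12
LOAD 1  -> 12 12
DUP     -> 12 12 12
EQ      -> 12 1
GT      -> 1
PUSH -5 -> 1 -5

12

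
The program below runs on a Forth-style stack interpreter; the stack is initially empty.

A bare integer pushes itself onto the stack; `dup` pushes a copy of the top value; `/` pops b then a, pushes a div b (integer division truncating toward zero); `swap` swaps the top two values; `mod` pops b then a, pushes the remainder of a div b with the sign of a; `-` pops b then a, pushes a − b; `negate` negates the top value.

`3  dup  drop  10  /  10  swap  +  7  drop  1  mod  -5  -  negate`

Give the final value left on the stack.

3      → 3
dup    → 3 3
drop   → 3
10     → 3 10
/      → 0
10     → 0 10
swap   → 10 0
+      → 10
7      → 10 7
drop   → 10
1      → 10 1
mod    → 0
-5     → 0 -5
-      → 5
negate → -5

-5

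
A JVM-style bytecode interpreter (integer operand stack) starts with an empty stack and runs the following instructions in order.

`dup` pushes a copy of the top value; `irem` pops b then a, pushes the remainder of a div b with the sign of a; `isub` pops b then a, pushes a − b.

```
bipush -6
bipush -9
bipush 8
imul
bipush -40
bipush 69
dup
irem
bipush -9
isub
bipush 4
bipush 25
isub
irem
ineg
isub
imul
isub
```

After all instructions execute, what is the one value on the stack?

-2238

bipush -6   -6
bipush -9   -6 -9
bipush 8    -6 -9 8
imul        -6 -72
bipush -40  -6 -72 -40
bipush 69   -6 -72 -40 69
dup         -6 -72 -40 69 69
irem        -6 -72 -40 0
bipush -9   -6 -72 -40 0 -9
isub        -6 -72 -40 9
bipush 4    -6 -72 -40 9 4
bipush 25   -6 -72 -40 9 4 25
isub        -6 -72 -40 9 -21
irem        -6 -72 -40 9
ineg        -6 -72 -40 -9
isub        -6 -72 -31
imul        -6 2232
isub        -2238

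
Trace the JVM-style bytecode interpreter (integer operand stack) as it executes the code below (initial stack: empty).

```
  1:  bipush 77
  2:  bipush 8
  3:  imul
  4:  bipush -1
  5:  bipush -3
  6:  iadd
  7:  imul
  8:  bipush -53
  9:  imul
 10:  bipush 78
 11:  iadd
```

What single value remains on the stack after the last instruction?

130670

bipush 77  : 77
bipush 8   : 77 8
imul       : 616
bipush -1  : 616 -1
bipush -3  : 616 -1 -3
iadd       : 616 -4
imul       : -2464
bipush -53 : -2464 -53
imul       : 130592
bipush 78  : 130592 78
iadd       : 130670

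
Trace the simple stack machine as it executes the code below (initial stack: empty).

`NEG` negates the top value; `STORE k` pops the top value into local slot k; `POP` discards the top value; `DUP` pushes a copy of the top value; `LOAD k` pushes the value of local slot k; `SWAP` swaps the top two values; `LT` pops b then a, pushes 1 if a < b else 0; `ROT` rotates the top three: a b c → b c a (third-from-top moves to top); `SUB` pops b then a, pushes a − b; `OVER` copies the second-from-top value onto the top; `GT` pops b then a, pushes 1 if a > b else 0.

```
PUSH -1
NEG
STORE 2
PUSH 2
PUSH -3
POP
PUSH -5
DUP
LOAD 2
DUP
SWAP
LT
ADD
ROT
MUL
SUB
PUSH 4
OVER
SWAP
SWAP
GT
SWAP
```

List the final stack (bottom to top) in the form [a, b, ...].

[0, 5]

PUSH -1  [-1]
NEG      [1]
STORE 2  []
PUSH 2   [2]
PUSH -3  [2, -3]
POP      [2]
PUSH -5  [2, -5]
DUP      [2, -5, -5]
LOAD 2   [2, -5, -5, 1]
DUP      [2, -5, -5, 1, 1]
SWAP     [2, -5, -5, 1, 1]
LT       [2, -5, -5, 0]
ADD      [2, -5, -5]
ROT      [-5, -5, 2]
MUL      [-5, -10]
SUB      [5]
PUSH 4   [5, 4]
OVER     [5, 4, 5]
SWAP     [5, 5, 4]
SWAP     [5, 4, 5]
GT       [5, 0]
SWAP     [0, 5]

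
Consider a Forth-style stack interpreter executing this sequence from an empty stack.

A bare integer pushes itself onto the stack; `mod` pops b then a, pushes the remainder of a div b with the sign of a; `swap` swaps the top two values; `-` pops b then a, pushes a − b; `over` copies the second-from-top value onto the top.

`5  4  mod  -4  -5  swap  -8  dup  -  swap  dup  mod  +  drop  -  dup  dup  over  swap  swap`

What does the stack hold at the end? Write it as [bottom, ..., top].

5     [5]
4     [5, 4]
mod   [1]
-4    [1, -4]
-5    [1, -4, -5]
swap  [1, -5, -4]
-8    [1, -5, -4, -8]
dup   [1, -5, -4, -8, -8]
-     [1, -5, -4, 0]
swap  [1, -5, 0, -4]
dup   [1, -5, 0, -4, -4]
mod   [1, -5, 0, 0]
+     [1, -5, 0]
drop  [1, -5]
-     [6]
dup   [6, 6]
dup   [6, 6, 6]
over  [6, 6, 6, 6]
swap  [6, 6, 6, 6]
swap  [6, 6, 6, 6]

[6, 6, 6, 6]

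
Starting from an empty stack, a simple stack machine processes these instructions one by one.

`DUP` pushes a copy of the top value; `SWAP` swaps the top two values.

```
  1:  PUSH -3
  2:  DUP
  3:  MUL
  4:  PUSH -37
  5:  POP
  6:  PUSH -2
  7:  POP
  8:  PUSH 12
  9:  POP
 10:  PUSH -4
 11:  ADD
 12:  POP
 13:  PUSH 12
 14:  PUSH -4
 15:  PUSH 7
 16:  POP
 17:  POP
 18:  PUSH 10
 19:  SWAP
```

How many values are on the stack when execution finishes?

PUSH -3  : -3
DUP      : -3 -3
MUL      : 9
PUSH -37 : 9 -37
POP      : 9
PUSH -2  : 9 -2
POP      : 9
PUSH 12  : 9 12
POP      : 9
PUSH -4  : 9 -4
ADD      : 5
POP      : (empty)
PUSH 12  : 12
PUSH -4  : 12 -4
PUSH 7   : 12 -4 7
POP      : 12 -4
POP      : 12
PUSH 10  : 12 10
SWAP     : 10 12

2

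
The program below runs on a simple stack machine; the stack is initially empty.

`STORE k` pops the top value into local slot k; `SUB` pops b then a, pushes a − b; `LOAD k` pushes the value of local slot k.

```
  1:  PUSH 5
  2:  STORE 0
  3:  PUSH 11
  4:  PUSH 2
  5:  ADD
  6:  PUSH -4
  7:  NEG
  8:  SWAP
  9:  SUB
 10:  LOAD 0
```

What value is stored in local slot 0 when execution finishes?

PUSH 5  : [5]
STORE 0 : []
PUSH 11 : [11]
PUSH 2  : [11, 2]
ADD     : [13]
PUSH -4 : [13, -4]
NEG     : [13, 4]
SWAP    : [4, 13]
SUB     : [-9]
LOAD 0  : [-9, 5]

5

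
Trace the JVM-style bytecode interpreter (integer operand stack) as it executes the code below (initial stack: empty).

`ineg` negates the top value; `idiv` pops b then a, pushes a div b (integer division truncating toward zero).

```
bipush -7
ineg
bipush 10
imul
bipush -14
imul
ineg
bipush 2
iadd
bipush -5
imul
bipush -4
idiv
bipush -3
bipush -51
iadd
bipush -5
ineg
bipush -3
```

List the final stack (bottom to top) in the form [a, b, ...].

[1227, -54, 5, -3]

bipush -7  -> [-7]
ineg       -> [7]
bipush 10  -> [7, 10]
imul       -> [70]
bipush -14 -> [70, -14]
imul       -> [-980]
ineg       -> [980]
bipush 2   -> [980, 2]
iadd       -> [982]
bipush -5  -> [982, -5]
imul       -> [-4910]
bipush -4  -> [-4910, -4]
idiv       -> [1227]
bipush -3  -> [1227, -3]
bipush -51 -> [1227, -3, -51]
iadd       -> [1227, -54]
bipush -5  -> [1227, -54, -5]
ineg       -> [1227, -54, 5]
bipush -3  -> [1227, -54, 5, -3]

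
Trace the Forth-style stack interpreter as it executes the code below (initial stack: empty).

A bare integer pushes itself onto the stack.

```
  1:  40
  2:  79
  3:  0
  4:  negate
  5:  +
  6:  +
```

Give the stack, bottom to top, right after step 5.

[40, 79]

40     : [40]
79     : [40, 79]
0      : [40, 79, 0]
negate : [40, 79, 0]
+      : [40, 79]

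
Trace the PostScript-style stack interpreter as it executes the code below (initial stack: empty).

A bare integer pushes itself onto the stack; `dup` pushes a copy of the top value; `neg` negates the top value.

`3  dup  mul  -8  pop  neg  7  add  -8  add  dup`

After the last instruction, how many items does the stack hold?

2

3   → [3]
dup → [3, 3]
mul → [9]
-8  → [9, -8]
pop → [9]
neg → [-9]
7   → [-9, 7]
add → [-2]
-8  → [-2, -8]
add → [-10]
dup → [-10, -10]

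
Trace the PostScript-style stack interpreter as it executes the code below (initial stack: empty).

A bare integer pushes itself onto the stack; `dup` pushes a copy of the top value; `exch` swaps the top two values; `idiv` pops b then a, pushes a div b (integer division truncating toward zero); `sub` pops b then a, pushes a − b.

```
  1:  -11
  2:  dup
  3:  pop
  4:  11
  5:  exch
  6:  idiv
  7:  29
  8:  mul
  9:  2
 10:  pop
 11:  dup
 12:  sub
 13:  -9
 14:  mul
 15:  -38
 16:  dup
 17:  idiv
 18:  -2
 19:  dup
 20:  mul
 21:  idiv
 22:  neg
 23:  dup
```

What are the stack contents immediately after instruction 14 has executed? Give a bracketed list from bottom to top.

-11  → -11
dup  → -11 -11
pop  → -11
11   → -11 11
exch → 11 -11
idiv → -1
29   → -1 29
mul  → -29
2    → -29 2
pop  → -29
dup  → -29 -29
sub  → 0
-9   → 0 -9
mul  → 0

[0]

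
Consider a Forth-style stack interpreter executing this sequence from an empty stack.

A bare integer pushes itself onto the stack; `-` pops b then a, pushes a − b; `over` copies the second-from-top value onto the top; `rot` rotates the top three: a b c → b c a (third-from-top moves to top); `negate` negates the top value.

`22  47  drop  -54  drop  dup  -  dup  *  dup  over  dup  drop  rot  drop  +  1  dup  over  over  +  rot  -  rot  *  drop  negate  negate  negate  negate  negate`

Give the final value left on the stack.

22     -> [22]
47     -> [22, 47]
drop   -> [22]
-54    -> [22, -54]
drop   -> [22]
dup    -> [22, 22]
-      -> [0]
dup    -> [0, 0]
*      -> [0]
dup    -> [0, 0]
over   -> [0, 0, 0]
dup    -> [0, 0, 0, 0]
drop   -> [0, 0, 0]
rot    -> [0, 0, 0]
drop   -> [0, 0]
+      -> [0]
1      -> [0, 1]
dup    -> [0, 1, 1]
over   -> [0, 1, 1, 1]
over   -> [0, 1, 1, 1, 1]
+      -> [0, 1, 1, 2]
rot    -> [0, 1, 2, 1]
-      -> [0, 1, 1]
rot    -> [1, 1, 0]
*      -> [1, 0]
drop   -> [1]
negate -> [-1]
negate -> [1]
negate -> [-1]
negate -> [1]
negate -> [-1]

-1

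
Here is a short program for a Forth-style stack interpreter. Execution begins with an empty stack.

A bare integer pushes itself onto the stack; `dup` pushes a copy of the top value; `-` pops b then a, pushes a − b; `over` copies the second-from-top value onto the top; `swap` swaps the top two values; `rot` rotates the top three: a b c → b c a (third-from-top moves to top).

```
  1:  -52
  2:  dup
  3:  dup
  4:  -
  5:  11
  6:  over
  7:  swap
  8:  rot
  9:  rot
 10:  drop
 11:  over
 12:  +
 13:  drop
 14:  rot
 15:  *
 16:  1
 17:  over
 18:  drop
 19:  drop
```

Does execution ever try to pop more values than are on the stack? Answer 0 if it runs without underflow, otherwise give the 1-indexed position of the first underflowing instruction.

14

-52  : [-52]
dup  : [-52, -52]
dup  : [-52, -52, -52]
-    : [-52, 0]
11   : [-52, 0, 11]
over : [-52, 0, 11, 0]
swap : [-52, 0, 0, 11]
rot  : [-52, 0, 11, 0]
rot  : [-52, 11, 0, 0]
drop : [-52, 11, 0]
over : [-52, 11, 0, 11]
+    : [-52, 11, 11]
drop : [-52, 11]
rot  — needs 3 operands, stack has 2 → underflow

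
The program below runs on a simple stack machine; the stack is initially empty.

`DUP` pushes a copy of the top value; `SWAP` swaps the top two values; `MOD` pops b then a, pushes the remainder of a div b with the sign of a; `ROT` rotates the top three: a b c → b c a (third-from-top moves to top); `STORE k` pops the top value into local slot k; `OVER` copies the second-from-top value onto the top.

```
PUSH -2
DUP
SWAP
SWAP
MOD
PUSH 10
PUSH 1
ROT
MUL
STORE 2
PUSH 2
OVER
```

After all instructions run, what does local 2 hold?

0

PUSH -2 → -2
DUP     → -2 -2
SWAP    → -2 -2
SWAP    → -2 -2
MOD     → 0
PUSH 10 → 0 10
PUSH 1  → 0 10 1
ROT     → 10 1 0
MUL     → 10 0
STORE 2 → 10
PUSH 2  → 10 2
OVER    → 10 2 10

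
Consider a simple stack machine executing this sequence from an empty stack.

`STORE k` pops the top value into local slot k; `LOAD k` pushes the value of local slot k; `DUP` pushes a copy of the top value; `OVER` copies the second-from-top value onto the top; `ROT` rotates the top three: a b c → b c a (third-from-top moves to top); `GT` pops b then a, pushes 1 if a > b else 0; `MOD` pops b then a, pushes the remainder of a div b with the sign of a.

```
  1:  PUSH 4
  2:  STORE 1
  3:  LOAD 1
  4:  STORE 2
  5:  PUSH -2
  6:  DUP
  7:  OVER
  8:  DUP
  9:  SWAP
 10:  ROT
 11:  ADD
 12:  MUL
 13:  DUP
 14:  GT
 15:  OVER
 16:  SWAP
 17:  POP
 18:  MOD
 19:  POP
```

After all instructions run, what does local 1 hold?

PUSH 4  -> [4]
STORE 1 -> []
LOAD 1  -> [4]
STORE 2 -> []
PUSH -2 -> [-2]
DUP     -> [-2, -2]
OVER    -> [-2, -2, -2]
DUP     -> [-2, -2, -2, -2]
SWAP    -> [-2, -2, -2, -2]
ROT     -> [-2, -2, -2, -2]
ADD     -> [-2, -2, -4]
MUL     -> [-2, 8]
DUP     -> [-2, 8, 8]
GT      -> [-2, 0]
OVER    -> [-2, 0, -2]
SWAP    -> [-2, -2, 0]
POP     -> [-2, -2]
MOD     -> [0]
POP     -> []

4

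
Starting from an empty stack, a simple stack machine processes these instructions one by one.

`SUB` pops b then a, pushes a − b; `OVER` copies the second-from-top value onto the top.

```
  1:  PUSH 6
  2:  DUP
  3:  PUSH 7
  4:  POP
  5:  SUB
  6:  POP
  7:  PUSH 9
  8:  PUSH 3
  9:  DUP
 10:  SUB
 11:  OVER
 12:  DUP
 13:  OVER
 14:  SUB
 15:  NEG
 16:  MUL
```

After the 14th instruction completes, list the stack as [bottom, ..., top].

[9, 0, 9, 0]

PUSH 6 → 6
DUP    → 6 6
PUSH 7 → 6 6 7
POP    → 6 6
SUB    → 0
POP    → (empty)
PUSH 9 → 9
PUSH 3 → 9 3
DUP    → 9 3 3
SUB    → 9 0
OVER   → 9 0 9
DUP    → 9 0 9 9
OVER   → 9 0 9 9 9
SUB    → 9 0 9 0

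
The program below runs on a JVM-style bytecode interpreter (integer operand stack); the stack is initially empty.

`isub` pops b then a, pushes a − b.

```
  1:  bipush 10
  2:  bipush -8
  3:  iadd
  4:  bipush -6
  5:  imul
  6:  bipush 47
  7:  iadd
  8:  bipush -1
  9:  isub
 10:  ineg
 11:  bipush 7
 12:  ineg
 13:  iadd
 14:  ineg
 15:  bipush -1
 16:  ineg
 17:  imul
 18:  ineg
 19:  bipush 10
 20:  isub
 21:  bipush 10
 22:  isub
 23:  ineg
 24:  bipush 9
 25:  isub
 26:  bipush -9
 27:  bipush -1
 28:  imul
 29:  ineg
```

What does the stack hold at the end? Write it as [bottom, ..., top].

[54, -9]

bipush 10 : [10]
bipush -8 : [10, -8]
iadd      : [2]
bipush -6 : [2, -6]
imul      : [-12]
bipush 47 : [-12, 47]
iadd      : [35]
bipush -1 : [35, -1]
isub      : [36]
ineg      : [-36]
bipush 7  : [-36, 7]
ineg      : [-36, -7]
iadd      : [-43]
ineg      : [43]
bipush -1 : [43, -1]
ineg      : [43, 1]
imul      : [43]
ineg      : [-43]
bipush 10 : [-43, 10]
isub      : [-53]
bipush 10 : [-53, 10]
isub      : [-63]
ineg      : [63]
bipush 9  : [63, 9]
isub      : [54]
bipush -9 : [54, -9]
bipush -1 : [54, -9, -1]
imul      : [54, 9]
ineg      : [54, -9]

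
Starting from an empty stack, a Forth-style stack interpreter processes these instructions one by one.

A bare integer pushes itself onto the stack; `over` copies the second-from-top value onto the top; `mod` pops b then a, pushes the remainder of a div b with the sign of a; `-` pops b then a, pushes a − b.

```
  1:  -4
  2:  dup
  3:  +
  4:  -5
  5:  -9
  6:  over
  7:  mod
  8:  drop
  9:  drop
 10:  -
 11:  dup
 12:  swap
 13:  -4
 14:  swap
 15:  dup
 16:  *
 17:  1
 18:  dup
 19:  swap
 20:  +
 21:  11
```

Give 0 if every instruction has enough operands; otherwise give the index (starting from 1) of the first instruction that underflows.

-4   : -4
dup  : -4 -4
+    : -8
-5   : -8 -5
-9   : -8 -5 -9
over : -8 -5 -9 -5
mod  : -8 -5 -4
drop : -8 -5
drop : -8
-  — needs 2 operands, stack has 1 → underflow

10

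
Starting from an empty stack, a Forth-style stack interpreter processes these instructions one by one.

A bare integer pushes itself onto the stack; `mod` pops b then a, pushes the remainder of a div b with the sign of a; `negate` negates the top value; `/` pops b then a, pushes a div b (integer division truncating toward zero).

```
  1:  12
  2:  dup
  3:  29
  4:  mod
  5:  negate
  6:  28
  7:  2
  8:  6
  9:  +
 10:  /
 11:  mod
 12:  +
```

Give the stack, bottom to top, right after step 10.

12     → 12
dup    → 12 12
29     → 12 12 29
mod    → 12 12
negate → 12 -12
28     → 12 -12 28
2      → 12 -12 28 2
6      → 12 -12 28 2 6
+      → 12 -12 28 8
/      → 12 -12 3

[12, -12, 3]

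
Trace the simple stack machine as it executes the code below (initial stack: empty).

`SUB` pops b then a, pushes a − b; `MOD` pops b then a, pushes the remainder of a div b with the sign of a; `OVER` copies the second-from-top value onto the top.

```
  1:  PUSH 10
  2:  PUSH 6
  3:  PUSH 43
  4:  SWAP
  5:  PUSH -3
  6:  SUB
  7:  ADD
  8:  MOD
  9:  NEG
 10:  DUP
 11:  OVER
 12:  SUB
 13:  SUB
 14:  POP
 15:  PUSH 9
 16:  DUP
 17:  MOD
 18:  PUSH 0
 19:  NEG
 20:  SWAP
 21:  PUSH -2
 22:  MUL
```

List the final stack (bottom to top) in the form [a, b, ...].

PUSH 10 : [10]
PUSH 6  : [10, 6]
PUSH 43 : [10, 6, 43]
SWAP    : [10, 43, 6]
PUSH -3 : [10, 43, 6, -3]
SUB     : [10, 43, 9]
ADD     : [10, 52]
MOD     : [10]
NEG     : [-10]
DUP     : [-10, -10]
OVER    : [-10, -10, -10]
SUB     : [-10, 0]
SUB     : [-10]
POP     : []
PUSH 9  : [9]
DUP     : [9, 9]
MOD     : [0]
PUSH 0  : [0, 0]
NEG     : [0, 0]
SWAP    : [0, 0]
PUSH -2 : [0, 0, -2]
MUL     : [0, 0]

[0, 0]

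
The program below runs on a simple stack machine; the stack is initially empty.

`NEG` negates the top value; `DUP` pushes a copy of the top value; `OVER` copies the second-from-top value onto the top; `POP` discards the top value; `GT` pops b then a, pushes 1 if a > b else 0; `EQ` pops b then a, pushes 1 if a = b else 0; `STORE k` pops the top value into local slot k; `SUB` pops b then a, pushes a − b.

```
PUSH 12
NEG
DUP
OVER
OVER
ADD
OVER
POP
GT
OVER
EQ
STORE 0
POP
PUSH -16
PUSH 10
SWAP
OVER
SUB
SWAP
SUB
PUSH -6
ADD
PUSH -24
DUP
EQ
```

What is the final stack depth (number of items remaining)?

PUSH 12   [12]
NEG       [-12]
DUP       [-12, -12]
OVER      [-12, -12, -12]
OVER      [-12, -12, -12, -12]
ADD       [-12, -12, -24]
OVER      [-12, -12, -24, -12]
POP       [-12, -12, -24]
GT        [-12, 1]
OVER      [-12, 1, -12]
EQ        [-12, 0]
STORE 0   [-12]
POP       []
PUSH -16  [-16]
PUSH 10   [-16, 10]
SWAP      [10, -16]
OVER      [10, -16, 10]
SUB       [10, -26]
SWAP      [-26, 10]
SUB       [-36]
PUSH -6   [-36, -6]
ADD       [-42]
PUSH -24  [-42, -24]
DUP       [-42, -24, -24]
EQ        [-42, 1]

2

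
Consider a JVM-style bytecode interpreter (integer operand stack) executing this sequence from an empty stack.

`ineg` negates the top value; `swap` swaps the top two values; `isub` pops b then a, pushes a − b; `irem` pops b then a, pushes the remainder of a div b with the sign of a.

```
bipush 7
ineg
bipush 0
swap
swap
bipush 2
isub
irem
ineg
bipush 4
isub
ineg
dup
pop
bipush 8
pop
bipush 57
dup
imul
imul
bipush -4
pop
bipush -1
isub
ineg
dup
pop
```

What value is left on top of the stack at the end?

bipush 7   7
ineg       -7
bipush 0   -7 0
swap       0 -7
swap       -7 0
bipush 2   -7 0 2
isub       -7 -2
irem       -1
ineg       1
bipush 4   1 4
isub       -3
ineg       3
dup        3 3
pop        3
bipush 8   3 8
pop        3
bipush 57  3 57
dup        3 57 57
imul       3 3249
imul       9747
bipush -4  9747 -4
pop        9747
bipush -1  9747 -1
isub       9748
ineg       -9748
dup        -9748 -9748
pop        -9748

-9748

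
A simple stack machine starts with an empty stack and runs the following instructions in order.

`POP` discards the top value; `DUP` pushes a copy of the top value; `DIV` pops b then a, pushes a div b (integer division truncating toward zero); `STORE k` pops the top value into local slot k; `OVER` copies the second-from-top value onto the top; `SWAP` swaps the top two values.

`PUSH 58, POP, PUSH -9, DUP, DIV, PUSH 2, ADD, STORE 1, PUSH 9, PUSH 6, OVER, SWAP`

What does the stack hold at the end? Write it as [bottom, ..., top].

[9, 9, 6]

PUSH 58 → 58
POP     → (empty)
PUSH -9 → -9
DUP     → -9 -9
DIV     → 1
PUSH 2  → 1 2
ADD     → 3
STORE 1 → (empty)
PUSH 9  → 9
PUSH 6  → 9 6
OVER    → 9 6 9
SWAP    → 9 9 6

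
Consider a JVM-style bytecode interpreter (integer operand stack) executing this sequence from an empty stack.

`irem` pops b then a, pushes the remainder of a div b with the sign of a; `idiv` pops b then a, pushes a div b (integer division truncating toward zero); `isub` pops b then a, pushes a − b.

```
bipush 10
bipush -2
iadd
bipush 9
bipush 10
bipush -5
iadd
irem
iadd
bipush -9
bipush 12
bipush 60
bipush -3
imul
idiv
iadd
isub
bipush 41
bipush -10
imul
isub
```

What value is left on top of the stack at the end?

431

bipush 10   10
bipush -2   10 -2
iadd        8
bipush 9    8 9
bipush 10   8 9 10
bipush -5   8 9 10 -5
iadd        8 9 5
irem        8 4
iadd        12
bipush -9   12 -9
bipush 12   12 -9 12
bipush 60   12 -9 12 60
bipush -3   12 -9 12 60 -3
imul        12 -9 12 -180
idiv        12 -9 0
iadd        12 -9
isub        21
bipush 41   21 41
bipush -10  21 41 -10
imul        21 -410
isub        431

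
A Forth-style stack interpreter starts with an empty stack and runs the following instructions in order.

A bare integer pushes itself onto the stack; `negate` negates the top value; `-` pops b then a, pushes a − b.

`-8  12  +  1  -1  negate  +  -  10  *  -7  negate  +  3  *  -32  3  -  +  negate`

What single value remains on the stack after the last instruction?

-46

-8     → -8
12     → -8 12
+      → 4
1      → 4 1
-1     → 4 1 -1
negate → 4 1 1
+      → 4 2
-      → 2
10     → 2 10
*      → 20
-7     → 20 -7
negate → 20 7
+      → 27
3      → 27 3
*      → 81
-32    → 81 -32
3      → 81 -32 3
-      → 81 -35
+      → 46
negate → -46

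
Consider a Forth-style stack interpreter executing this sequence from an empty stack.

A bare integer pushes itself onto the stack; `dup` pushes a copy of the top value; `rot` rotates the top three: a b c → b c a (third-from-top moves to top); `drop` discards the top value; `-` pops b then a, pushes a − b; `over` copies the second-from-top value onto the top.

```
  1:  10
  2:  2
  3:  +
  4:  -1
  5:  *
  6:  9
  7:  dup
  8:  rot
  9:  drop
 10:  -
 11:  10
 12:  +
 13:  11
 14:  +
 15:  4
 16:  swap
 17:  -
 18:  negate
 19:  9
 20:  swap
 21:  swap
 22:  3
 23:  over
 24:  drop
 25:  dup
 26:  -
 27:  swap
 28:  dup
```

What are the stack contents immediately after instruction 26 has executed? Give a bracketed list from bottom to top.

[17, 9, 0]

10     : [10]
2      : [10, 2]
+      : [12]
-1     : [12, -1]
*      : [-12]
9      : [-12, 9]
dup    : [-12, 9, 9]
rot    : [9, 9, -12]
drop   : [9, 9]
-      : [0]
10     : [0, 10]
+      : [10]
11     : [10, 11]
+      : [21]
4      : [21, 4]
swap   : [4, 21]
-      : [-17]
negate : [17]
9      : [17, 9]
swap   : [9, 17]
swap   : [17, 9]
3      : [17, 9, 3]
over   : [17, 9, 3, 9]
drop   : [17, 9, 3]
dup    : [17, 9, 3, 3]
-      : [17, 9, 0]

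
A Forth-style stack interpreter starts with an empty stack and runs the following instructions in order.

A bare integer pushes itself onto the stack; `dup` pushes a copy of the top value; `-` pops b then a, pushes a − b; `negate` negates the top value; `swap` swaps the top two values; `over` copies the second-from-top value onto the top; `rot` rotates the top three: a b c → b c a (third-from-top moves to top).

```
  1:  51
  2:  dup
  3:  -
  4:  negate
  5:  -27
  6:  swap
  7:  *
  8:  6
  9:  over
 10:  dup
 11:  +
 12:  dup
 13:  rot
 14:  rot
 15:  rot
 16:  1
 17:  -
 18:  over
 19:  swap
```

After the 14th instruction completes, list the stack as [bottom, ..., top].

[0, 0, 6, 0]

51     : 51
dup    : 51 51
-      : 0
negate : 0
-27    : 0 -27
swap   : -27 0
*      : 0
6      : 0 6
over   : 0 6 0
dup    : 0 6 0 0
+      : 0 6 0
dup    : 0 6 0 0
rot    : 0 0 0 6
rot    : 0 0 6 0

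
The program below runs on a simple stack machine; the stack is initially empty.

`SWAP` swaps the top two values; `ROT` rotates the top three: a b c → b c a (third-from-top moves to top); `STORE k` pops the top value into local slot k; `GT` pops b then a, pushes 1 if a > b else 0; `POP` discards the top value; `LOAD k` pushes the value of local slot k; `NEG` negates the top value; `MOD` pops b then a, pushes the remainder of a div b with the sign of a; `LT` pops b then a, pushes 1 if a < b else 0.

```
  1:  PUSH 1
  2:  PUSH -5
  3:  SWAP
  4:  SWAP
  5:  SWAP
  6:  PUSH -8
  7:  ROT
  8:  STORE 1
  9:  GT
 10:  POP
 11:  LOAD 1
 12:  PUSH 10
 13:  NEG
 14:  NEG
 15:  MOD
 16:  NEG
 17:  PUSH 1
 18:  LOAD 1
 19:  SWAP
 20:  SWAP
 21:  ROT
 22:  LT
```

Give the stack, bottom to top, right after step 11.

PUSH 1   [1]
PUSH -5  [1, -5]
SWAP     [-5, 1]
SWAP     [1, -5]
SWAP     [-5, 1]
PUSH -8  [-5, 1, -8]
ROT      [1, -8, -5]
STORE 1  [1, -8]
GT       [1]
POP      []
LOAD 1   [-5]

[-5]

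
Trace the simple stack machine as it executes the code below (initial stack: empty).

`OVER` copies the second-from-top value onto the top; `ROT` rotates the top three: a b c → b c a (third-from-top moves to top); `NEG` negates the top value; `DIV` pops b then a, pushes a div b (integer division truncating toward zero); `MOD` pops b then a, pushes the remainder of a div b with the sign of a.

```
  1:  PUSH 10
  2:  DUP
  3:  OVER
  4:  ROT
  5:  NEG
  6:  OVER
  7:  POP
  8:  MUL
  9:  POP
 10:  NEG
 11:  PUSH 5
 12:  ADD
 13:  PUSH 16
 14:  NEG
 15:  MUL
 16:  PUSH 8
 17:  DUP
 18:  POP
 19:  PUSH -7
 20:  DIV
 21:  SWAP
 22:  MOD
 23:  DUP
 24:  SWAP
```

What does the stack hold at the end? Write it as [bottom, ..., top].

[-1, -1]

PUSH 10 → [10]
DUP     → [10, 10]
OVER    → [10, 10, 10]
ROT     → [10, 10, 10]
NEG     → [10, 10, -10]
OVER    → [10, 10, -10, 10]
POP     → [10, 10, -10]
MUL     → [10, -100]
POP     → [10]
NEG     → [-10]
PUSH 5  → [-10, 5]
ADD     → [-5]
PUSH 16 → [-5, 16]
NEG     → [-5, -16]
MUL     → [80]
PUSH 8  → [80, 8]
DUP     → [80, 8, 8]
POP     → [80, 8]
PUSH -7 → [80, 8, -7]
DIV     → [80, -1]
SWAP    → [-1, 80]
MOD     → [-1]
DUP     → [-1, -1]
SWAP    → [-1, -1]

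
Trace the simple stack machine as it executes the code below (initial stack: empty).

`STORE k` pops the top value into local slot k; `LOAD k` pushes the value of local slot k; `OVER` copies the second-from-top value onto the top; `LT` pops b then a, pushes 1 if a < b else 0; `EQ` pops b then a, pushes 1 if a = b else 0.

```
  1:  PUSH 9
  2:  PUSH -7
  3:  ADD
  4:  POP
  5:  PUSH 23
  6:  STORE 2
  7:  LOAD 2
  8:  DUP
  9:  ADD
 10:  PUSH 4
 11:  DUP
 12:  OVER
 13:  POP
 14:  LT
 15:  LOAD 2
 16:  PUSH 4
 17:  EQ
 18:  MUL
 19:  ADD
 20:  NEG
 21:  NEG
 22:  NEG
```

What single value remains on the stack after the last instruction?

-46

PUSH 9  : [9]
PUSH -7 : [9, -7]
ADD     : [2]
POP     : []
PUSH 23 : [23]
STORE 2 : []
LOAD 2  : [23]
DUP     : [23, 23]
ADD     : [46]
PUSH 4  : [46, 4]
DUP     : [46, 4, 4]
OVER    : [46, 4, 4, 4]
POP     : [46, 4, 4]
LT      : [46, 0]
LOAD 2  : [46, 0, 23]
PUSH 4  : [46, 0, 23, 4]
EQ      : [46, 0, 0]
MUL     : [46, 0]
ADD     : [46]
NEG     : [-46]
NEG     : [46]
NEG     : [-46]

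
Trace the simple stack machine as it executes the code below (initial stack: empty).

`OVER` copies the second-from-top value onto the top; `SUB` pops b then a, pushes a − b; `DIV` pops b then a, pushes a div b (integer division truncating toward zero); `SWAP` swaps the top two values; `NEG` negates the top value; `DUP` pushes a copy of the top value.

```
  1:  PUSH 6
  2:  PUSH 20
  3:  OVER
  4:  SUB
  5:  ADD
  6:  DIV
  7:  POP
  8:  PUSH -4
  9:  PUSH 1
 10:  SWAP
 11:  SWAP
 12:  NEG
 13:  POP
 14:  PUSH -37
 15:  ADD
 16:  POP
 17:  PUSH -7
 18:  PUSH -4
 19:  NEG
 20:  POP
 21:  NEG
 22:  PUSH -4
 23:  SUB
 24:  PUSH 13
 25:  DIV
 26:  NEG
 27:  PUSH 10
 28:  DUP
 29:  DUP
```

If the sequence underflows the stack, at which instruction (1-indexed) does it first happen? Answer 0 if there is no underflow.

6

PUSH 6  → [6]
PUSH 20 → [6, 20]
OVER    → [6, 20, 6]
SUB     → [6, 14]
ADD     → [20]
DIV  — needs 2 operands, stack has 1 → underflow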